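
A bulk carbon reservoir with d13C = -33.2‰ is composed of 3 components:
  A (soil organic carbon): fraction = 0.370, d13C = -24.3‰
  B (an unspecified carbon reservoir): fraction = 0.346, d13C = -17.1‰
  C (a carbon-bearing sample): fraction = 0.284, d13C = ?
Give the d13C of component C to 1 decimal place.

Isotope mass balance: δ_bulk = Σ fᵢ·δᵢ.
-33.2 = 0.370×(-24.3) + 0.346×(-17.1) + 0.284×δ_C
0.284·δ_C = -33.2 − (-14.908) = -18.292
δ_C = -18.292 / 0.284 = -64.41‰

-64.4‰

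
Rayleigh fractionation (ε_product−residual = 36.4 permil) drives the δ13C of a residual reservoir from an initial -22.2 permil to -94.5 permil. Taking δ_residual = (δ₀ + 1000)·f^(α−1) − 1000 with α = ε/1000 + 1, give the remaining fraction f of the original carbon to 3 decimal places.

α − 1 = ε/1000 = 0.0364
(δ_res + 1000)/(δ₀ + 1000) = (-94.5 + 1000)/(-22.2 + 1000) = 905.5/977.8 = 0.926058
f = 0.926058^(1/0.0364) = exp(ln(0.926058)/0.0364) = exp(-0.07682/0.0364)
f = exp(-2.1104) = 0.1212

0.121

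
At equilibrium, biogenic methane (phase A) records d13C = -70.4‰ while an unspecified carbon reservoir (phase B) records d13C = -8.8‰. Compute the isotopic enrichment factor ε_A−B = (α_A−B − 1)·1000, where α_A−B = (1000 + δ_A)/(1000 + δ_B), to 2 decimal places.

α_A−B = (1000 + -70.4) / (1000 + -8.8) = 929.6 / 991.2 = 0.937853
ε_A−B = (0.937853 − 1) × 1000 = -62.147‰
(The approximation ε ≈ δ_A − δ_B would give -61.6‰.)

-62.15‰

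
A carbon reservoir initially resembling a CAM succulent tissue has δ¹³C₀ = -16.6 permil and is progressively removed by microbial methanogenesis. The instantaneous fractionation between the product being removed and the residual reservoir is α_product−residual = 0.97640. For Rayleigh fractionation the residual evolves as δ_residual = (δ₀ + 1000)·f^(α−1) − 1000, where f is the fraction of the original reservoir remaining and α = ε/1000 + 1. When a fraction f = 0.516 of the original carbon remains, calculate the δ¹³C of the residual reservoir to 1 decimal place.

Rayleigh residual: δ_res = (δ₀ + 1000)·f^(α−1) − 1000
α − 1 = -0.02360
f^(α−1) = 0.516^(-0.02360) = 1.015737
δ_res = (-16.6 + 1000) × 1.015737 − 1000 = 998.876 − 1000 = -1.12 permil

-1.1 permil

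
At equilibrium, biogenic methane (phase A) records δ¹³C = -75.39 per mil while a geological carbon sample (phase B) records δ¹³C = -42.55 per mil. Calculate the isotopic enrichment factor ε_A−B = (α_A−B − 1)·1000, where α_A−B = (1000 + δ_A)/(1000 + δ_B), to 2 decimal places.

-34.30 per mil

α_A−B = (1000 + -75.39) / (1000 + -42.55) = 924.61 / 957.45 = 0.965701
ε_A−B = (0.965701 − 1) × 1000 = -34.299 per mil
(The approximation ε ≈ δ_A − δ_B would give -32.84 per mil.)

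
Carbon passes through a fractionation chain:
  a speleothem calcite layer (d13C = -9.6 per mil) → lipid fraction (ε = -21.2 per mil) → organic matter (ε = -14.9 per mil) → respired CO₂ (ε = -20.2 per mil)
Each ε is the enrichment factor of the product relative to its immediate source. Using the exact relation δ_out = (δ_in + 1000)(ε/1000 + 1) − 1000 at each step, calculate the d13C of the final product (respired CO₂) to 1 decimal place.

-64.3 per mil

step 1: δ = (-9.60 + 1000)·(-21.2/1000 + 1) − 1000 = -30.60 per mil
step 2: δ = (-30.60 + 1000)·(-14.9/1000 + 1) − 1000 = -45.04 per mil
step 3: δ = (-45.04 + 1000)·(-20.2/1000 + 1) − 1000 = -64.33 per mil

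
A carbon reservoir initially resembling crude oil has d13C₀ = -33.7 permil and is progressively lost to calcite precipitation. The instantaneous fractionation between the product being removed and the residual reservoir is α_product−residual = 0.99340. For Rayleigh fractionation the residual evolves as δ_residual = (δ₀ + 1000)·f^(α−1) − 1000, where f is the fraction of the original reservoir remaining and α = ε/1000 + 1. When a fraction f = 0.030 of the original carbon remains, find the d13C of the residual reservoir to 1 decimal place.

-11.1 permil

Rayleigh residual: δ_res = (δ₀ + 1000)·f^(α−1) − 1000
α − 1 = -0.00660
f^(α−1) = 0.030^(-0.00660) = 1.023413
δ_res = (-33.7 + 1000) × 1.023413 − 1000 = 988.924 − 1000 = -11.08 permil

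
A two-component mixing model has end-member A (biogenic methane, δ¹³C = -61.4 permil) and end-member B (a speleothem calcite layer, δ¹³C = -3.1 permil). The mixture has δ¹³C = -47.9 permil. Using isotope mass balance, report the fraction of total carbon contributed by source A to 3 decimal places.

δ_mix = f_A·δ_A + (1 − f_A)·δ_B  ⇒  f_A = (δ_mix − δ_B)/(δ_A − δ_B)
f_A = (-47.9 − (-3.1)) / (-61.4 − (-3.1))
f_A = -44.8 / -58.3 = 0.7684

0.768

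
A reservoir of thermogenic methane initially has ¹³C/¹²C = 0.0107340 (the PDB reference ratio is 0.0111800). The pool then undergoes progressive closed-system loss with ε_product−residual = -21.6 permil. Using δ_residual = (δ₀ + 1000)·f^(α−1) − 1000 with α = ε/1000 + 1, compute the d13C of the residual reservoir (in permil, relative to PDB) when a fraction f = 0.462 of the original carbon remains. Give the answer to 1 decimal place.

δ₀ = (0.0107340/0.0111800 − 1)×1000 = (0.960107 − 1)×1000 = -39.893 permil
α − 1 = ε/1000 = -0.0216
f^(α−1) = 0.462^(-0.0216) = 1.016819
δ_res = (-39.893 + 1000) × 1.016819 − 1000 = 976.256 − 1000 = -23.74 permil

-23.7 permil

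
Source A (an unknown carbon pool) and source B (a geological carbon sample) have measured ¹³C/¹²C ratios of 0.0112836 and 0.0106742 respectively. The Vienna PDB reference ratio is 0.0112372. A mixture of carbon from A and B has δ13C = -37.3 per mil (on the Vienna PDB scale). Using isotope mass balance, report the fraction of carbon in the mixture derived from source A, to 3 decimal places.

δ_A = (0.0112836/0.0112372 − 1)×1000 = (1.004129 − 1)×1000 = 4.129 per mil
δ_B = (0.0106742/0.0112372 − 1)×1000 = (0.949899 − 1)×1000 = -50.101 per mil
f_A = (δ_mix − δ_B)/(δ_A − δ_B) = (-37.3 − (-50.101))/(4.129 − (-50.101))
f_A = 12.801 / 54.231 = 0.2361

0.236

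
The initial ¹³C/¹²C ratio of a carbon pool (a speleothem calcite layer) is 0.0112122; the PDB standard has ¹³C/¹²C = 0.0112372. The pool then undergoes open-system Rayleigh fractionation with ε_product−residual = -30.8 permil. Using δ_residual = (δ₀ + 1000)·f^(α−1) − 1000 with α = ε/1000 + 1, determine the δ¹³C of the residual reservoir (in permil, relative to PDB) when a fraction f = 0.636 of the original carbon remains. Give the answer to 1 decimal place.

δ₀ = (0.0112122/0.0112372 − 1)×1000 = (0.997775 − 1)×1000 = -2.225 permil
α − 1 = ε/1000 = -0.0308
f^(α−1) = 0.636^(-0.0308) = 1.014036
δ_res = (-2.225 + 1000) × 1.014036 − 1000 = 1011.780 − 1000 = 11.78 permil

11.8 permil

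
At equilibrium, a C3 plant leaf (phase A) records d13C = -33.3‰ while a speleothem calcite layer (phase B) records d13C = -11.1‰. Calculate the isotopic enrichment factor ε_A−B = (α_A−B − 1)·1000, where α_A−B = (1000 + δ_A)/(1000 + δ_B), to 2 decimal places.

α_A−B = (1000 + -33.3) / (1000 + -11.1) = 966.7 / 988.9 = 0.977551
ε_A−B = (0.977551 − 1) × 1000 = -22.449‰
(The approximation ε ≈ δ_A − δ_B would give -22.2‰.)

-22.45‰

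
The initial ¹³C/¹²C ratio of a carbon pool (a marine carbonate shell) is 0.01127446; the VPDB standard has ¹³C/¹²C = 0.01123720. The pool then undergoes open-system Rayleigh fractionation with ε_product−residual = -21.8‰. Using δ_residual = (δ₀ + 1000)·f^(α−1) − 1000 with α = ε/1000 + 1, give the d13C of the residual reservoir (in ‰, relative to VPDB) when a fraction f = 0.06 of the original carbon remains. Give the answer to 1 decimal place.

66.8‰

δ₀ = (0.01127446/0.01123720 − 1)×1000 = (1.003316 − 1)×1000 = 3.316‰
α − 1 = ε/1000 = -0.0218
f^(α−1) = 0.06^(-0.0218) = 1.063252
δ_res = (3.316 + 1000) × 1.063252 − 1000 = 1066.778 − 1000 = 66.78‰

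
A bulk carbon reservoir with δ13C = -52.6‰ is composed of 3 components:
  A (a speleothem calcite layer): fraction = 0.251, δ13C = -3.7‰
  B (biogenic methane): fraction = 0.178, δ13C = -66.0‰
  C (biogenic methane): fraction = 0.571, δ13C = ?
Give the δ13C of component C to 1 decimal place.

Isotope mass balance: δ_bulk = Σ fᵢ·δᵢ.
-52.6 = 0.251×(-3.7) + 0.178×(-66.0) + 0.571×δ_C
0.571·δ_C = -52.6 − (-12.677) = -39.923
δ_C = -39.923 / 0.571 = -69.92‰

-69.9‰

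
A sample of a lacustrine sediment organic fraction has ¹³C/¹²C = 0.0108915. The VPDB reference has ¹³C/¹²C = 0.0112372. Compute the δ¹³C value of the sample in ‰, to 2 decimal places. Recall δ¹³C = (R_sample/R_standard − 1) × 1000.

δ¹³C = (R_sample / R_standard − 1) × 1000
R_sample / R_standard = 0.0108915 / 0.0112372 = 0.969236
δ¹³C = (0.969236 − 1) × 1000 = -30.764‰

-30.76‰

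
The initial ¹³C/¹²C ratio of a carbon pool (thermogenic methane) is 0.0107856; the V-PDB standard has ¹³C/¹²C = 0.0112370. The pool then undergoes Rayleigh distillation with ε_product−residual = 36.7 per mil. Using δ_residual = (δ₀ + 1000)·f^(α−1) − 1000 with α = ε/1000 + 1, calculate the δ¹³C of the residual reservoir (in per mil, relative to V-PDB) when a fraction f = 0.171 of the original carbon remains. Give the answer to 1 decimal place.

-100.4 per mil

δ₀ = (0.0107856/0.0112370 − 1)×1000 = (0.959829 − 1)×1000 = -40.171 per mil
α − 1 = ε/1000 = 0.0367
f^(α−1) = 0.171^(0.0367) = 0.937240
δ_res = (-40.171 + 1000) × 0.937240 − 1000 = 899.591 − 1000 = -100.41 per mil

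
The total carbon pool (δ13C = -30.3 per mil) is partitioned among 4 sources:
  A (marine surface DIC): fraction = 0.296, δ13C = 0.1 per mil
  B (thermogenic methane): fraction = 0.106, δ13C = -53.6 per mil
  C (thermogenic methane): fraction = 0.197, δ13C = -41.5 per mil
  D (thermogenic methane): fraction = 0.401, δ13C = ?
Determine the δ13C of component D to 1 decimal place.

Isotope mass balance: δ_bulk = Σ fᵢ·δᵢ.
-30.3 = 0.296×(0.1) + 0.106×(-53.6) + 0.197×(-41.5) + 0.401×δ_D
0.401·δ_D = -30.3 − (-13.828) = -16.473
δ_D = -16.473 / 0.401 = -41.08 per mil

-41.1 per mil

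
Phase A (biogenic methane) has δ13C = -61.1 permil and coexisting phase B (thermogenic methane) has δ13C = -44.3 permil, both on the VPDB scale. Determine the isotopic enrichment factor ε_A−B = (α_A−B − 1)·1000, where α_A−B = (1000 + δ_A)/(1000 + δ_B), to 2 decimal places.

-17.58 permil

α_A−B = (1000 + -61.1) / (1000 + -44.3) = 938.9 / 955.7 = 0.982421
ε_A−B = (0.982421 − 1) × 1000 = -17.579 permil
(The approximation ε ≈ δ_A − δ_B would give -16.8 permil.)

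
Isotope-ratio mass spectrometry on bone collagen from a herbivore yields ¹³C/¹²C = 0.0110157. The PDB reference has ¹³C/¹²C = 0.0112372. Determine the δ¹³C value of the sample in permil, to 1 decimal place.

-19.7 permil

δ¹³C = (R_sample / R_standard − 1) × 1000
R_sample / R_standard = 0.0110157 / 0.0112372 = 0.980289
δ¹³C = (0.980289 − 1) × 1000 = -19.71 permil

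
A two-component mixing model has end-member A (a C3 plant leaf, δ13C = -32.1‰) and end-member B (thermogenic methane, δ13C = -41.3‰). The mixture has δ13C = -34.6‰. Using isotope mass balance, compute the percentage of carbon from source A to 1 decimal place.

72.8%

δ_mix = f_A·δ_A + (1 − f_A)·δ_B  ⇒  f_A = (δ_mix − δ_B)/(δ_A − δ_B)
f_A = (-34.6 − (-41.3)) / (-32.1 − (-41.3))
f_A = 6.7 / 9.2 = 0.7283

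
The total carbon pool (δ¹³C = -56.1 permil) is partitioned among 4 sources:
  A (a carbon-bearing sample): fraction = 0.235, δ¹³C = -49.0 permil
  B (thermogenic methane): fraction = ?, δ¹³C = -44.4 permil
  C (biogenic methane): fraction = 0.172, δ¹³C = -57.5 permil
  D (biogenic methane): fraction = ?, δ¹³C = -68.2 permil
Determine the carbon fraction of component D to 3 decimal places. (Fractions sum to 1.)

Let f_D and f_B be the unknown fractions; fractions sum to 1 so f_D + f_B = 0.593.
Mass balance: Σ fᵢ·δᵢ = δ_bulk ⇒ f_D·(-68.2) + f_B·(-44.4) = -56.1 − (-21.405) = -34.695
Substitute f_B = 0.593 − f_D:
f_D·(-68.2 − -44.4) = -34.695 − 0.593×(-44.4) = -8.366
f_D = -8.366 / -23.8 = 0.3515

0.352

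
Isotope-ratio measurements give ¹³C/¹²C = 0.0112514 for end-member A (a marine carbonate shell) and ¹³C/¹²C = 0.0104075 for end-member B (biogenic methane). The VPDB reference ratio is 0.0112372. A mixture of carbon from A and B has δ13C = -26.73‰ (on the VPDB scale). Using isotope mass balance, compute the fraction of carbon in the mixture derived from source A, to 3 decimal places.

δ_A = (0.0112514/0.0112372 − 1)×1000 = (1.001264 − 1)×1000 = 1.264‰
δ_B = (0.0104075/0.0112372 − 1)×1000 = (0.926165 − 1)×1000 = -73.835‰
f_A = (δ_mix − δ_B)/(δ_A − δ_B) = (-26.73 − (-73.835))/(1.264 − (-73.835))
f_A = 47.105 / 75.099 = 0.6272

0.627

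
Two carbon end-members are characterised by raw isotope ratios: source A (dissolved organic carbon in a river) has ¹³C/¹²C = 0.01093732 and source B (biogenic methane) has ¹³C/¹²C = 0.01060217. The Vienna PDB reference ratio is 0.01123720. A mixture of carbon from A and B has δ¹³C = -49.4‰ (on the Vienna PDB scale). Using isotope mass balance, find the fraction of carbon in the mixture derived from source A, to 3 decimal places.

0.238

δ_A = (0.01093732/0.01123720 − 1)×1000 = (0.973314 − 1)×1000 = -26.686‰
δ_B = (0.01060217/0.01123720 − 1)×1000 = (0.943489 − 1)×1000 = -56.511‰
f_A = (δ_mix − δ_B)/(δ_A − δ_B) = (-49.4 − (-56.511))/(-26.686 − (-56.511))
f_A = 7.111 / 29.825 = 0.2384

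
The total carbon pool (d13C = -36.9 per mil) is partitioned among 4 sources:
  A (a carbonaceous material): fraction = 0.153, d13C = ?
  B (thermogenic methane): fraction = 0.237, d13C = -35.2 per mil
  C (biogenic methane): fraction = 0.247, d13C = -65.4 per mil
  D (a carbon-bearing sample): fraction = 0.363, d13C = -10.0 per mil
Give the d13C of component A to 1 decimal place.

Isotope mass balance: δ_bulk = Σ fᵢ·δᵢ.
-36.9 = 0.153×δ_A + 0.237×(-35.2) + 0.247×(-65.4) + 0.363×(-10.0)
0.153·δ_A = -36.9 − (-28.126) = -8.774
δ_A = -8.774 / 0.153 = -57.35 per mil

-57.3 per mil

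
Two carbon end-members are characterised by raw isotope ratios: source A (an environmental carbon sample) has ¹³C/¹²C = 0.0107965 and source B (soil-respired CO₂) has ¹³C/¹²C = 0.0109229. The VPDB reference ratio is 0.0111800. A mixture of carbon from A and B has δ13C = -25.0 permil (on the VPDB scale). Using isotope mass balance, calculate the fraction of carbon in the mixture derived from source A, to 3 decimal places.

δ_A = (0.0107965/0.0111800 − 1)×1000 = (0.965698 − 1)×1000 = -34.302 permil
δ_B = (0.0109229/0.0111800 − 1)×1000 = (0.977004 − 1)×1000 = -22.996 permil
f_A = (δ_mix − δ_B)/(δ_A − δ_B) = (-25.0 − (-22.996))/(-34.302 − (-22.996))
f_A = -2.004 / -11.306 = 0.1772

0.177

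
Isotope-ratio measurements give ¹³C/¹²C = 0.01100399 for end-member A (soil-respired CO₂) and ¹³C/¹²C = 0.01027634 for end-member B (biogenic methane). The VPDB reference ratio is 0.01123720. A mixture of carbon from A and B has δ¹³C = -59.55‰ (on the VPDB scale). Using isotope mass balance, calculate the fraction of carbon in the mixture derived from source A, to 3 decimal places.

0.401

δ_A = (0.01100399/0.01123720 − 1)×1000 = (0.979247 − 1)×1000 = -20.753‰
δ_B = (0.01027634/0.01123720 − 1)×1000 = (0.914493 − 1)×1000 = -85.507‰
f_A = (δ_mix − δ_B)/(δ_A − δ_B) = (-59.55 − (-85.507))/(-20.753 − (-85.507))
f_A = 25.957 / 64.754 = 0.4009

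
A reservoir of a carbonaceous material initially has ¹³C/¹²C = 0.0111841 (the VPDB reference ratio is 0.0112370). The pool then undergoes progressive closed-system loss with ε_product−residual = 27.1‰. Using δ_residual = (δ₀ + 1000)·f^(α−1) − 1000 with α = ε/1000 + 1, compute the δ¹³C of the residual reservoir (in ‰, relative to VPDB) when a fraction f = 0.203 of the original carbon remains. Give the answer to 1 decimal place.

-46.8‰

δ₀ = (0.0111841/0.0112370 − 1)×1000 = (0.995292 − 1)×1000 = -4.708‰
α − 1 = ε/1000 = 0.0271
f^(α−1) = 0.203^(0.0271) = 0.957708
δ_res = (-4.708 + 1000) × 0.957708 − 1000 = 953.199 − 1000 = -46.80‰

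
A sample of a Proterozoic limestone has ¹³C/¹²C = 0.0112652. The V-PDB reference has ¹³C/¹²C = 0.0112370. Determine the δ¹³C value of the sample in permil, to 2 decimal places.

2.51 permil

δ¹³C = (R_sample / R_standard − 1) × 1000
R_sample / R_standard = 0.0112652 / 0.0112370 = 1.002510
δ¹³C = (1.002510 − 1) × 1000 = 2.510 permil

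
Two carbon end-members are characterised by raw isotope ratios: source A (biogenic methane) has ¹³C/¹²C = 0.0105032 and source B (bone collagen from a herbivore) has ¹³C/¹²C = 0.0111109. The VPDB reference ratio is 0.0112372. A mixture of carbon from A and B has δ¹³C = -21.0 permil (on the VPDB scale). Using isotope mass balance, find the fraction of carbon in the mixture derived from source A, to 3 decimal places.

0.180

δ_A = (0.0105032/0.0112372 − 1)×1000 = (0.934681 − 1)×1000 = -65.319 permil
δ_B = (0.0111109/0.0112372 − 1)×1000 = (0.988761 − 1)×1000 = -11.239 permil
f_A = (δ_mix − δ_B)/(δ_A − δ_B) = (-21.0 − (-11.239))/(-65.319 − (-11.239))
f_A = -9.761 / -54.079 = 0.1805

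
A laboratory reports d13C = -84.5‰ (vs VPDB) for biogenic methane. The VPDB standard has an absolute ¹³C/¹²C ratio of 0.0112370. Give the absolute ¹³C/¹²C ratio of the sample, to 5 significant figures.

R_sample = R_standard × (d13C/1000 + 1)
R_sample = 0.0112370 × (-84.5/1000 + 1) = 0.0112370 × 0.915500
R_sample = 0.0102875

0.010287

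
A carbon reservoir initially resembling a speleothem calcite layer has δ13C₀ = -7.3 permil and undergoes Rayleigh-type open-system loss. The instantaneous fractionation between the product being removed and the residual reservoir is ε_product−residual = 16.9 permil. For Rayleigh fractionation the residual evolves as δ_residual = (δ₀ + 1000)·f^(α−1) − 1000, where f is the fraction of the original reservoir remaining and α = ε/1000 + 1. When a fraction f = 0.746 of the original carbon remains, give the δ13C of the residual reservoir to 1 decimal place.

Rayleigh residual: δ_res = (δ₀ + 1000)·f^(α−1) − 1000
α = ε/1000 + 1 = 1.01690, so α − 1 = 0.01690
f^(α−1) = 0.746^(0.01690) = 0.995060
δ_res = (-7.3 + 1000) × 0.995060 − 1000 = 987.796 − 1000 = -12.20 permil

-12.2 permil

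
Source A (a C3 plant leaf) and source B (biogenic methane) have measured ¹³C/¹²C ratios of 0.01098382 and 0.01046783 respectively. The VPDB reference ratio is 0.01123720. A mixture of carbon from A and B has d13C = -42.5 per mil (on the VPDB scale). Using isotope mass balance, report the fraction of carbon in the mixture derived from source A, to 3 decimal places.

δ_A = (0.01098382/0.01123720 − 1)×1000 = (0.977452 − 1)×1000 = -22.548 per mil
δ_B = (0.01046783/0.01123720 − 1)×1000 = (0.931534 − 1)×1000 = -68.466 per mil
f_A = (δ_mix − δ_B)/(δ_A − δ_B) = (-42.5 − (-68.466))/(-22.548 − (-68.466))
f_A = 25.966 / 45.918 = 0.5655

0.565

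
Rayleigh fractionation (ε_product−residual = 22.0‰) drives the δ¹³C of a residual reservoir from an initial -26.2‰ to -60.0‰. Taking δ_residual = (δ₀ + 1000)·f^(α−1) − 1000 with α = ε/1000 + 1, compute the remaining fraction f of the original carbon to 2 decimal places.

α − 1 = ε/1000 = 0.0220
(δ_res + 1000)/(δ₀ + 1000) = (-60.0 + 1000)/(-26.2 + 1000) = 940.0/973.8 = 0.965291
f = 0.965291^(1/0.0220) = exp(ln(0.965291)/0.0220) = exp(-0.03533/0.0220)
f = exp(-1.6057) = 0.2007

0.20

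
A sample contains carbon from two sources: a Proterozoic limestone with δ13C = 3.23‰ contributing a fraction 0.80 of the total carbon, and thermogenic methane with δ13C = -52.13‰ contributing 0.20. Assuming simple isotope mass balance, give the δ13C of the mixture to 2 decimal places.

δ_mix = f_A·δ_A + f_B·δ_B
δ_mix = 0.80 × (3.23) + 0.20 × (-52.13)
δ_mix = 2.584 + -10.426 = -7.842‰

-7.84‰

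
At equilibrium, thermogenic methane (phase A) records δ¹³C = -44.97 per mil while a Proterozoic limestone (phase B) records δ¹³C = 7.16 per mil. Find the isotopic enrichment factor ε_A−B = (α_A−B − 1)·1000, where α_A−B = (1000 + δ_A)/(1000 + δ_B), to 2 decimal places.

-51.76 per mil

α_A−B = (1000 + -44.97) / (1000 + 7.16) = 955.03 / 1007.16 = 0.948241
ε_A−B = (0.948241 − 1) × 1000 = -51.759 per mil
(The approximation ε ≈ δ_A − δ_B would give -52.13 per mil.)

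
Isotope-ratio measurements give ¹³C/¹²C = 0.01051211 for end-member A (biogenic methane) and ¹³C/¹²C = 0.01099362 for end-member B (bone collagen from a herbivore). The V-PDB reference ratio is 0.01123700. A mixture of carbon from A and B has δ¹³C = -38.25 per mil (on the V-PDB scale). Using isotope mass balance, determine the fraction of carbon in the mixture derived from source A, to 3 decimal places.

δ_A = (0.01051211/0.01123700 − 1)×1000 = (0.935491 − 1)×1000 = -64.509 per mil
δ_B = (0.01099362/0.01123700 − 1)×1000 = (0.978341 − 1)×1000 = -21.659 per mil
f_A = (δ_mix − δ_B)/(δ_A − δ_B) = (-38.25 − (-21.659))/(-64.509 − (-21.659))
f_A = -16.591 / -42.850 = 0.3872

0.387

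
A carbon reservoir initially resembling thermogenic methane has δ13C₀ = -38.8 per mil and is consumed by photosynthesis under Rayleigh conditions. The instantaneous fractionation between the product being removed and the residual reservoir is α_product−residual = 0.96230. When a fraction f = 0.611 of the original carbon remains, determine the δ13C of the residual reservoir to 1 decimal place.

Rayleigh residual: δ_res = (δ₀ + 1000)·f^(α−1) − 1000
α − 1 = -0.03770
f^(α−1) = 0.611^(-0.03770) = 1.018747
δ_res = (-38.8 + 1000) × 1.018747 − 1000 = 979.219 − 1000 = -20.78 per mil

-20.8 per mil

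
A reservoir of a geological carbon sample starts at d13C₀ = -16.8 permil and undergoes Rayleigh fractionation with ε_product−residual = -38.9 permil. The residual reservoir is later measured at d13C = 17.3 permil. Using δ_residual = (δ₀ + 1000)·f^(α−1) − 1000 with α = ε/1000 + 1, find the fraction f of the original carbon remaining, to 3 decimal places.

α − 1 = ε/1000 = -0.0389
(δ_res + 1000)/(δ₀ + 1000) = (17.3 + 1000)/(-16.8 + 1000) = 1017.3/983.2 = 1.034683
f = 1.034683^(1/-0.0389) = exp(ln(1.034683)/-0.0389) = exp(0.03409/-0.0389)
f = exp(-0.8765) = 0.4162

0.416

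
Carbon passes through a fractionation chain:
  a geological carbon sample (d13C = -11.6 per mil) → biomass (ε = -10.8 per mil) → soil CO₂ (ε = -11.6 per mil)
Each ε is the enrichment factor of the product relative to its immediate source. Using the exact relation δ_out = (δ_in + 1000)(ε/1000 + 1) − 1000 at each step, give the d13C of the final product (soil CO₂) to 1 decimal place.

-33.6 per mil

step 1: δ = (-11.60 + 1000)·(-10.8/1000 + 1) − 1000 = -22.27 per mil
step 2: δ = (-22.27 + 1000)·(-11.6/1000 + 1) − 1000 = -33.62 per mil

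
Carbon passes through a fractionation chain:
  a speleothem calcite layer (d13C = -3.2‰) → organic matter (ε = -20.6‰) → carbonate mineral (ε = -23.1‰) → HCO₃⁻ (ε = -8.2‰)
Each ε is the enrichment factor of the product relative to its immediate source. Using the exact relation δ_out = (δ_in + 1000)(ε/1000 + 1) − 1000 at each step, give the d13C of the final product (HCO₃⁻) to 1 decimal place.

-54.1‰

step 1: δ = (-3.20 + 1000)·(-20.6/1000 + 1) − 1000 = -23.73‰
step 2: δ = (-23.73 + 1000)·(-23.1/1000 + 1) − 1000 = -46.29‰
step 3: δ = (-46.29 + 1000)·(-8.2/1000 + 1) − 1000 = -54.11‰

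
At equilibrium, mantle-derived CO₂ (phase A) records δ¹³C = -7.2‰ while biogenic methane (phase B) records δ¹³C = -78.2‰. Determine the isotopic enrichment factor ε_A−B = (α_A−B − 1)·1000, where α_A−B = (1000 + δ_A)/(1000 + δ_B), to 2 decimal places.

77.02‰

α_A−B = (1000 + -7.2) / (1000 + -78.2) = 992.8 / 921.8 = 1.077023
ε_A−B = (1.077023 − 1) × 1000 = 77.023‰
(The approximation ε ≈ δ_A − δ_B would give 71.0‰.)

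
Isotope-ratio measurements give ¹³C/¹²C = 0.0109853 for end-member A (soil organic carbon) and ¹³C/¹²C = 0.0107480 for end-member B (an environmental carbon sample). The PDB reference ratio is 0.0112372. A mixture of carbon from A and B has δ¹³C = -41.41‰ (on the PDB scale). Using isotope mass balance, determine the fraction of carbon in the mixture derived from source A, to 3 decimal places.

0.101

δ_A = (0.0109853/0.0112372 − 1)×1000 = (0.977583 − 1)×1000 = -22.417‰
δ_B = (0.0107480/0.0112372 − 1)×1000 = (0.956466 − 1)×1000 = -43.534‰
f_A = (δ_mix − δ_B)/(δ_A − δ_B) = (-41.41 − (-43.534))/(-22.417 − (-43.534))
f_A = 2.124 / 21.117 = 0.1006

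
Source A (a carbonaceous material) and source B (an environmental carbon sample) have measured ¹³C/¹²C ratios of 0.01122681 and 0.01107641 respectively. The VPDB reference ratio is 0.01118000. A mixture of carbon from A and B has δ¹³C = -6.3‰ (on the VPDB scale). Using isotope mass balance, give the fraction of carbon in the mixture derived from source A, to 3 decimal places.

δ_A = (0.01122681/0.01118000 − 1)×1000 = (1.004187 − 1)×1000 = 4.187‰
δ_B = (0.01107641/0.01118000 − 1)×1000 = (0.990734 − 1)×1000 = -9.266‰
f_A = (δ_mix − δ_B)/(δ_A − δ_B) = (-6.3 − (-9.266))/(4.187 − (-9.266))
f_A = 2.966 / 13.453 = 0.2205

0.220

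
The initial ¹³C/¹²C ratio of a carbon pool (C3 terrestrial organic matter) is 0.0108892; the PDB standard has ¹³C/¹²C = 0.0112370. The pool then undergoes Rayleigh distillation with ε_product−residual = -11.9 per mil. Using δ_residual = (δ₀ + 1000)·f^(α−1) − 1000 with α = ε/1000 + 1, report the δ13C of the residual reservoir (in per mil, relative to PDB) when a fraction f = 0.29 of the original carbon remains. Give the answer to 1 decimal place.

δ₀ = (0.0108892/0.0112370 − 1)×1000 = (0.969049 − 1)×1000 = -30.951 per mil
α − 1 = ε/1000 = -0.0119
f^(α−1) = 0.29^(-0.0119) = 1.014840
δ_res = (-30.951 + 1000) × 1.014840 − 1000 = 983.429 − 1000 = -16.57 per mil

-16.6 per mil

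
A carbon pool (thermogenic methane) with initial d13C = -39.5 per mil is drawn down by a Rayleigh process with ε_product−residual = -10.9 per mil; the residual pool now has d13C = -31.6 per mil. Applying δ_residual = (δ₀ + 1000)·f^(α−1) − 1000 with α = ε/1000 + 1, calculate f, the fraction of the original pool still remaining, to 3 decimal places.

α − 1 = ε/1000 = -0.0109
(δ_res + 1000)/(δ₀ + 1000) = (-31.6 + 1000)/(-39.5 + 1000) = 968.4/960.5 = 1.008225
f = 1.008225^(1/-0.0109) = exp(ln(1.008225)/-0.0109) = exp(0.00819/-0.0109)
f = exp(-0.7515) = 0.4717

0.472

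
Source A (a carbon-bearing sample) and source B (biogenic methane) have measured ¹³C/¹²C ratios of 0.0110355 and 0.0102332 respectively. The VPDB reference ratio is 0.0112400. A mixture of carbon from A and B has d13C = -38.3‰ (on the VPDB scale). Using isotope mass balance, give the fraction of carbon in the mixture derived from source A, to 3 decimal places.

δ_A = (0.0110355/0.0112400 − 1)×1000 = (0.981806 − 1)×1000 = -18.194‰
δ_B = (0.0102332/0.0112400 − 1)×1000 = (0.910427 − 1)×1000 = -89.573‰
f_A = (δ_mix − δ_B)/(δ_A − δ_B) = (-38.3 − (-89.573))/(-18.194 − (-89.573))
f_A = 51.273 / 71.379 = 0.7183

0.718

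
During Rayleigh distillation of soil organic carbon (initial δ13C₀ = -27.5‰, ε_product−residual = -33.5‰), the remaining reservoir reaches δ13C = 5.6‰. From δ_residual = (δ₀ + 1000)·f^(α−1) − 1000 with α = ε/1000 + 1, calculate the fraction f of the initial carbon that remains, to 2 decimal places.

0.37

α − 1 = ε/1000 = -0.0335
(δ_res + 1000)/(δ₀ + 1000) = (5.6 + 1000)/(-27.5 + 1000) = 1005.6/972.5 = 1.034036
f = 1.034036^(1/-0.0335) = exp(ln(1.034036)/-0.0335) = exp(0.03347/-0.0335)
f = exp(-0.9991) = 0.3682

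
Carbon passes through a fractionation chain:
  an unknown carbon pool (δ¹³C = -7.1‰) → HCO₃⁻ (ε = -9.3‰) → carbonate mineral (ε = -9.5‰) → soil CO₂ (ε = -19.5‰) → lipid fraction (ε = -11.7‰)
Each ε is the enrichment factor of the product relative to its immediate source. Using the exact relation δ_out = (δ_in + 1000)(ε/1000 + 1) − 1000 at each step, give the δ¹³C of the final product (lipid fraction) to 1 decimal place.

-55.9‰

step 1: δ = (-7.10 + 1000)·(-9.3/1000 + 1) − 1000 = -16.33‰
step 2: δ = (-16.33 + 1000)·(-9.5/1000 + 1) − 1000 = -25.68‰
step 3: δ = (-25.68 + 1000)·(-19.5/1000 + 1) − 1000 = -44.68‰
step 4: δ = (-44.68 + 1000)·(-11.7/1000 + 1) − 1000 = -55.86‰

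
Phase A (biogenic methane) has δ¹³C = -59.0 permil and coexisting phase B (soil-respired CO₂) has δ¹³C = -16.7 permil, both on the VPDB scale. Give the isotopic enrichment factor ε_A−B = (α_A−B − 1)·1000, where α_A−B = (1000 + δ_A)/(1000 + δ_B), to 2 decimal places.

-43.02 permil

α_A−B = (1000 + -59.0) / (1000 + -16.7) = 941.0 / 983.3 = 0.956982
ε_A−B = (0.956982 − 1) × 1000 = -43.018 permil
(The approximation ε ≈ δ_A − δ_B would give -42.3 permil.)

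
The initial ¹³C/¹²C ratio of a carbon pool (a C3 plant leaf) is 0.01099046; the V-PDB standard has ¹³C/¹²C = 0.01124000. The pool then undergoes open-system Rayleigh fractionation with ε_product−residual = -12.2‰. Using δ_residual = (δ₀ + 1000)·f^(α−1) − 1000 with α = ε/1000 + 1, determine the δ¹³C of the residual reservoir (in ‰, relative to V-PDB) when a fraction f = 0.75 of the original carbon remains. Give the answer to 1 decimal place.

δ₀ = (0.01099046/0.01124000 − 1)×1000 = (0.977799 − 1)×1000 = -22.201‰
α − 1 = ε/1000 = -0.0122
f^(α−1) = 0.75^(-0.0122) = 1.003516
δ_res = (-22.201 + 1000) × 1.003516 − 1000 = 981.237 − 1000 = -18.76‰

-18.8‰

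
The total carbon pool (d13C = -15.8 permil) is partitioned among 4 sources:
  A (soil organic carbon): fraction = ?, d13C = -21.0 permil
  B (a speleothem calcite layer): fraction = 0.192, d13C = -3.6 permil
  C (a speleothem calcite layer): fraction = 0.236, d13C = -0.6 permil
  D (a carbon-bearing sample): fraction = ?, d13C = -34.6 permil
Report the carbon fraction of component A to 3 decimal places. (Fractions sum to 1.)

0.355

Let f_A and f_D be the unknown fractions; fractions sum to 1 so f_A + f_D = 0.572.
Mass balance: Σ fᵢ·δᵢ = δ_bulk ⇒ f_A·(-21.0) + f_D·(-34.6) = -15.8 − (-0.833) = -14.967
Substitute f_D = 0.572 − f_A:
f_A·(-21.0 − -34.6) = -14.967 − 0.572×(-34.6) = 4.824
f_A = 4.824 / 13.6 = 0.3547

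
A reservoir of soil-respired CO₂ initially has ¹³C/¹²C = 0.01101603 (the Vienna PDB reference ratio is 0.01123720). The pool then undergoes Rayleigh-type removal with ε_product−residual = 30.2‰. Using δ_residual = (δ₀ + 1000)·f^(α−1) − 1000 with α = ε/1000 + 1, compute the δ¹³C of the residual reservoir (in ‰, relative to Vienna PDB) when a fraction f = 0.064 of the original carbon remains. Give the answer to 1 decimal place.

δ₀ = (0.01101603/0.01123720 − 1)×1000 = (0.980318 − 1)×1000 = -19.682‰
α − 1 = ε/1000 = 0.0302
f^(α−1) = 0.064^(0.0302) = 0.920336
δ_res = (-19.682 + 1000) × 0.920336 − 1000 = 902.222 − 1000 = -97.78‰

-97.8‰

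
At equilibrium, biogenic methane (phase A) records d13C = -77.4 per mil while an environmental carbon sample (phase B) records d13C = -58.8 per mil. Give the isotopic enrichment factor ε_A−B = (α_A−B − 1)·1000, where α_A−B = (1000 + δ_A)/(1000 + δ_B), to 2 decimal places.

-19.76 per mil

α_A−B = (1000 + -77.4) / (1000 + -58.8) = 922.6 / 941.2 = 0.980238
ε_A−B = (0.980238 − 1) × 1000 = -19.762 per mil
(The approximation ε ≈ δ_A − δ_B would give -18.6 per mil.)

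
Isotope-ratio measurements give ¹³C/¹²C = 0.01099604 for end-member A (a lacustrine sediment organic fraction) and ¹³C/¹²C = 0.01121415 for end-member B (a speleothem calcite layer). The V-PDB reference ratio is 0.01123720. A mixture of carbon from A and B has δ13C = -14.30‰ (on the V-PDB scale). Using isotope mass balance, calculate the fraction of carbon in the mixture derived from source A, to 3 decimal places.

0.631

δ_A = (0.01099604/0.01123720 − 1)×1000 = (0.978539 − 1)×1000 = -21.461‰
δ_B = (0.01121415/0.01123720 − 1)×1000 = (0.997949 − 1)×1000 = -2.051‰
f_A = (δ_mix − δ_B)/(δ_A − δ_B) = (-14.30 − (-2.051))/(-21.461 − (-2.051))
f_A = -12.249 / -19.410 = 0.6311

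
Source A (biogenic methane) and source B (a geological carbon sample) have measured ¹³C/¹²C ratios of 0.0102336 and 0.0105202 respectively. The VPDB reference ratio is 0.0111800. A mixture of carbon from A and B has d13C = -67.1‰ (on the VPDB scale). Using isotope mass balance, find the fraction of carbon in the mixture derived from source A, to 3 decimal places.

0.315

δ_A = (0.0102336/0.0111800 − 1)×1000 = (0.915349 − 1)×1000 = -84.651‰
δ_B = (0.0105202/0.0111800 − 1)×1000 = (0.940984 − 1)×1000 = -59.016‰
f_A = (δ_mix − δ_B)/(δ_A − δ_B) = (-67.1 − (-59.016))/(-84.651 − (-59.016))
f_A = -8.084 / -25.635 = 0.3153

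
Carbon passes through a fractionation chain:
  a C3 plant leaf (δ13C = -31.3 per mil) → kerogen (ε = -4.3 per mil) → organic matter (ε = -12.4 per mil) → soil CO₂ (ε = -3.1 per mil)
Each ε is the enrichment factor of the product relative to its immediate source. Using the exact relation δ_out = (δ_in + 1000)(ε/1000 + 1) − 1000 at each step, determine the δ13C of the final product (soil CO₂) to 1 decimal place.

-50.4 per mil

step 1: δ = (-31.30 + 1000)·(-4.3/1000 + 1) − 1000 = -35.47 per mil
step 2: δ = (-35.47 + 1000)·(-12.4/1000 + 1) − 1000 = -47.43 per mil
step 3: δ = (-47.43 + 1000)·(-3.1/1000 + 1) − 1000 = -50.38 per mil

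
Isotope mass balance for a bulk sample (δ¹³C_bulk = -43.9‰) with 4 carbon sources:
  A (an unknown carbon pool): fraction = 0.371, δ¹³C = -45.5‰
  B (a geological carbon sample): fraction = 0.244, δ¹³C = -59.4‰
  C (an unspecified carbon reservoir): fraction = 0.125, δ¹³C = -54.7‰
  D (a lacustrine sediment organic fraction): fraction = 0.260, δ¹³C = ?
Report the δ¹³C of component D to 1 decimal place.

Isotope mass balance: δ_bulk = Σ fᵢ·δᵢ.
-43.9 = 0.371×(-45.5) + 0.244×(-59.4) + 0.125×(-54.7) + 0.260×δ_D
0.260·δ_D = -43.9 − (-38.212) = -5.688
δ_D = -5.688 / 0.260 = -21.88‰

-21.9‰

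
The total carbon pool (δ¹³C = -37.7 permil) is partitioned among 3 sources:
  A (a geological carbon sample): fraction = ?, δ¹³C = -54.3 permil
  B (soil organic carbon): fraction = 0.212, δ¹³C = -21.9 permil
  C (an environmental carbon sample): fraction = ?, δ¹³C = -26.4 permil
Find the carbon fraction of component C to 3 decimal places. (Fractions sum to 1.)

0.349

Let f_C and f_A be the unknown fractions; fractions sum to 1 so f_C + f_A = 0.788.
Mass balance: Σ fᵢ·δᵢ = δ_bulk ⇒ f_C·(-26.4) + f_A·(-54.3) = -37.7 − (-4.643) = -33.057
Substitute f_A = 0.788 − f_C:
f_C·(-26.4 − -54.3) = -33.057 − 0.788×(-54.3) = 9.731
f_C = 9.731 / 27.9 = 0.3488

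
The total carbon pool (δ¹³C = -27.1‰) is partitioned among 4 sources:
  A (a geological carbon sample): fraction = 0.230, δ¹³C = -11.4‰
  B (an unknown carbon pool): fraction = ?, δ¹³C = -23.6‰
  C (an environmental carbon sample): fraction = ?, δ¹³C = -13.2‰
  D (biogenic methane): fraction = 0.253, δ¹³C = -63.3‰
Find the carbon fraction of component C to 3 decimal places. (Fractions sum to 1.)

0.359

Let f_C and f_B be the unknown fractions; fractions sum to 1 so f_C + f_B = 0.517.
Mass balance: Σ fᵢ·δᵢ = δ_bulk ⇒ f_C·(-13.2) + f_B·(-23.6) = -27.1 − (-18.637) = -8.463
Substitute f_B = 0.517 − f_C:
f_C·(-13.2 − -23.6) = -8.463 − 0.517×(-23.6) = 3.738
f_C = 3.738 / 10.4 = 0.3594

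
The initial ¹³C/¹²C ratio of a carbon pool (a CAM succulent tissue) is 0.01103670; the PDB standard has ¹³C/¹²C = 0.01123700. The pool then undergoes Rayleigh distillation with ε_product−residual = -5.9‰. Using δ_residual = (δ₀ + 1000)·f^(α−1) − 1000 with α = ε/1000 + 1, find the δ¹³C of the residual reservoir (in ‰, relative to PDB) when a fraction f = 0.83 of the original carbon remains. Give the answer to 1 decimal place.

-16.7‰

δ₀ = (0.01103670/0.01123700 − 1)×1000 = (0.982175 − 1)×1000 = -17.825‰
α − 1 = ε/1000 = -0.0059
f^(α−1) = 0.83^(-0.0059) = 1.001100
δ_res = (-17.825 + 1000) × 1.001100 − 1000 = 983.255 − 1000 = -16.74‰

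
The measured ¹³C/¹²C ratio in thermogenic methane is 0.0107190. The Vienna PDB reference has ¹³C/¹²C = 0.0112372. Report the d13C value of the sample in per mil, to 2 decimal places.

-46.11 per mil

d13C = (R_sample / R_standard − 1) × 1000
R_sample / R_standard = 0.0107190 / 0.0112372 = 0.953885
d13C = (0.953885 − 1) × 1000 = -46.115 per mil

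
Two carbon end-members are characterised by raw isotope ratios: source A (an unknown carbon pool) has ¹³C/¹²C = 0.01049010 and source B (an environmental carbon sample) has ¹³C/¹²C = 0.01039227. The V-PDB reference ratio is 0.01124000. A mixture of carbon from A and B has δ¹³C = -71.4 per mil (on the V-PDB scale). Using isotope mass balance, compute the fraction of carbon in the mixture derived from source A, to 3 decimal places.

0.462

δ_A = (0.01049010/0.01124000 − 1)×1000 = (0.933283 − 1)×1000 = -66.717 per mil
δ_B = (0.01039227/0.01124000 − 1)×1000 = (0.924579 − 1)×1000 = -75.421 per mil
f_A = (δ_mix − δ_B)/(δ_A − δ_B) = (-71.4 − (-75.421))/(-66.717 − (-75.421))
f_A = 4.021 / 8.704 = 0.4620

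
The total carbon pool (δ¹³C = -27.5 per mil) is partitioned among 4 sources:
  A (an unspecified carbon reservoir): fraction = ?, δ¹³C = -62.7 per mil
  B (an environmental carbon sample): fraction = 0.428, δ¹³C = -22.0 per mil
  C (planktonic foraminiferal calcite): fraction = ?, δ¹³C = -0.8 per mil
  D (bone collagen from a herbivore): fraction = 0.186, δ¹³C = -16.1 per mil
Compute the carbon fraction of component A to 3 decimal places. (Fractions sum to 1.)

0.239

Let f_A and f_C be the unknown fractions; fractions sum to 1 so f_A + f_C = 0.386.
Mass balance: Σ fᵢ·δᵢ = δ_bulk ⇒ f_A·(-62.7) + f_C·(-0.8) = -27.5 − (-12.411) = -15.089
Substitute f_C = 0.386 − f_A:
f_A·(-62.7 − -0.8) = -15.089 − 0.386×(-0.8) = -14.781
f_A = -14.781 / -61.9 = 0.2388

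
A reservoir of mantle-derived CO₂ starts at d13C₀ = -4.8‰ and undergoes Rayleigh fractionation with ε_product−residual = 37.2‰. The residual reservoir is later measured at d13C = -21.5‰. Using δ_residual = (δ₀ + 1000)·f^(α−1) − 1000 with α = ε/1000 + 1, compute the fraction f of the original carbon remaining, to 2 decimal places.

α − 1 = ε/1000 = 0.0372
(δ_res + 1000)/(δ₀ + 1000) = (-21.5 + 1000)/(-4.8 + 1000) = 978.5/995.2 = 0.983219
f = 0.983219^(1/0.0372) = exp(ln(0.983219)/0.0372) = exp(-0.01692/0.0372)
f = exp(-0.4549) = 0.6345

0.63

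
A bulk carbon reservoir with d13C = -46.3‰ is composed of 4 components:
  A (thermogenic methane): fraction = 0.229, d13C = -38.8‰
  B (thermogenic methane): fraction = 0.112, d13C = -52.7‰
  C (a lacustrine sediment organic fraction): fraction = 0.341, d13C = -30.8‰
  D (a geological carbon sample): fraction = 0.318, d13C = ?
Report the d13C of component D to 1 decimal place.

Isotope mass balance: δ_bulk = Σ fᵢ·δᵢ.
-46.3 = 0.229×(-38.8) + 0.112×(-52.7) + 0.341×(-30.8) + 0.318×δ_D
0.318·δ_D = -46.3 − (-25.290) = -21.010
δ_D = -21.010 / 0.318 = -66.07‰

-66.1‰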